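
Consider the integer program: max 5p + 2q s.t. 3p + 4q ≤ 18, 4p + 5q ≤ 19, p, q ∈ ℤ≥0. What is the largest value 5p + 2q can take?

The continuous relaxation peaks at (4.75, 0) with value 23.75; rounding to a feasible lattice point costs some objective.
(p,q)=(4,0): 3·4+4·0=12≤18, 4·4+5·0=16≤19, objective 20.
(p,q)=(3,1): 3·3+4·1=13≤18, 4·3+5·1=17≤19, objective 17.
(p,q)=(3,0): 3·3+4·0=9≤18, 4·3+5·0=12≤19, objective 15.
No feasible integer point exceeds 20.

20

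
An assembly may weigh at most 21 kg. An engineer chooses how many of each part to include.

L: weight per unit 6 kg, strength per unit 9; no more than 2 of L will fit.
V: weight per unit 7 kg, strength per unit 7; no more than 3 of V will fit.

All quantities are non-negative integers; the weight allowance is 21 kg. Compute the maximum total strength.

25

L has the best ratio (9/6); taking only L gives at most 2×9 = 18 (stopped by the supply cap of 2).
Mixing does better — 2×L and 1×V: weight 19 ≤ 21, strength 2·9 + 1·7 = 25.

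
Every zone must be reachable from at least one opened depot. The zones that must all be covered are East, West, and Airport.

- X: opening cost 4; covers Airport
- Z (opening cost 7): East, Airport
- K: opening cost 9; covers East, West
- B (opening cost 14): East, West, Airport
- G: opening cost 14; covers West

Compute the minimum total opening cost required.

13

Choose X and K: together they cover East, West, Airport — every zone.
Total opening cost: 4 + 9 = 13.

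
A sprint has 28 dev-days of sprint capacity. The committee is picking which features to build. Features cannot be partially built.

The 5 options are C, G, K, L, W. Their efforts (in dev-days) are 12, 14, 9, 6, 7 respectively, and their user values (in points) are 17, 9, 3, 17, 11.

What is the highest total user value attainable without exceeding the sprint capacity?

45

Allowing fractional choices, the relaxed optimum would be about 46.9, but features are indivisible.
G + L + W: effort 14 + 6 + 7 = 27 ≤ 28, user value 9 + 17 + 11 = 37.
C + K + L: effort 12 + 9 + 6 = 27 ≤ 28, user value 17 + 3 + 17 = 37.
C + L + W: effort 12 + 6 + 7 = 25 ≤ 28, user value 17 + 17 + 11 = 45.
Best is C, L, and W with total user value 45.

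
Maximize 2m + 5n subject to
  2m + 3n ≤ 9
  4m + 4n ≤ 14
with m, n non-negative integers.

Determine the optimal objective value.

15

(m,n)=(0,3) is feasible, giving 15.
(m,n)=(1,2) is feasible, giving 12.
(m,n)=(0,2) is feasible, giving 10.
Maximum is 15 at (m,n)=(0,3).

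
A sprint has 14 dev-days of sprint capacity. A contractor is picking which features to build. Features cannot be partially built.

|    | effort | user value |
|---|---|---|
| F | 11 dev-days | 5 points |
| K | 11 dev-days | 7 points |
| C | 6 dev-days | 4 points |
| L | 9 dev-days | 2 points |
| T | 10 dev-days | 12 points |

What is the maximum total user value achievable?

12

Allowing fractional choices, the relaxed optimum would be about 14.7, but features are indivisible.
K: effort 11 ≤ 14, user value 7.
T: effort 10 ≤ 14, user value 12.
Best is T with total user value 12.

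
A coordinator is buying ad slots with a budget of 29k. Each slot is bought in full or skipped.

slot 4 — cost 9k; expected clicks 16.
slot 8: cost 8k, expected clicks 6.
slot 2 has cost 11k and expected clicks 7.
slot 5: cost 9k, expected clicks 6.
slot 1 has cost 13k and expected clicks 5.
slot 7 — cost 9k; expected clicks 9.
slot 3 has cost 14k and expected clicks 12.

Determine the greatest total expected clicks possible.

32

slot 4 + slot 8 + slot 7: cost 9 + 8 + 9 = 26 ≤ 29, expected clicks 16 + 6 + 9 = 31.
slot 4 + slot 2 + slot 7: cost 9 + 11 + 9 = 29 ≤ 29, expected clicks 16 + 7 + 9 = 32.
Best is slot 4, slot 2, and slot 7 with total expected clicks 32.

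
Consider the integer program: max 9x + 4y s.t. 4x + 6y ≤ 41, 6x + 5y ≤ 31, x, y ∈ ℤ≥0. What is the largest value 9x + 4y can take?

45

The continuous relaxation peaks at (5.17, 0) with value 46.50; rounding to a feasible lattice point costs some objective.
(x,y)=(5,0): 4·5+6·0=20≤41, 6·5+5·0=30≤31, objective 45.
(x,y)=(4,1): 4·4+6·1=22≤41, 6·4+5·1=29≤31, objective 40.
(x,y)=(4,0): 4·4+6·0=16≤41, 6·4+5·0=24≤31, objective 36.
No feasible integer point exceeds 45.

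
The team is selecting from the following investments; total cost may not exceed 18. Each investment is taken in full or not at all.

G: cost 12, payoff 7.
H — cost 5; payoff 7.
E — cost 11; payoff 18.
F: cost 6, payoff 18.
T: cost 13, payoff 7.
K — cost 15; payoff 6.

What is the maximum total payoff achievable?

This is an integer program with binary decision variables.
Take E and F: cost 11 + 6 = 17 ≤ 18, payoff 18 + 18 = 36.
No other feasible combination does better.

36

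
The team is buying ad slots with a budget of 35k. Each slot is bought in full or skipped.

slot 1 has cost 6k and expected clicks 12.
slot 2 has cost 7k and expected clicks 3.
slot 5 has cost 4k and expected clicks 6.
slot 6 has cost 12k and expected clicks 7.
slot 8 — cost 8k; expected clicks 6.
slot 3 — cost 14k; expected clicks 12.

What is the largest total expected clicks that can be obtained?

Treat it as a binary knapsack problem.
slot 1 + slot 2 + slot 8 + slot 3: cost 6 + 7 + 8 + 14 = 35 ≤ 35, expected clicks 12 + 3 + 6 + 12 = 33.
slot 1 + slot 2 + slot 5 + slot 3: cost 6 + 7 + 4 + 14 = 31 ≤ 35, expected clicks 12 + 3 + 6 + 12 = 33.
slot 1 + slot 5 + slot 8 + slot 3: cost 6 + 4 + 8 + 14 = 32 ≤ 35, expected clicks 12 + 6 + 6 + 12 = 36.
Best is slot 1, slot 5, slot 8, and slot 3 with total expected clicks 36.

36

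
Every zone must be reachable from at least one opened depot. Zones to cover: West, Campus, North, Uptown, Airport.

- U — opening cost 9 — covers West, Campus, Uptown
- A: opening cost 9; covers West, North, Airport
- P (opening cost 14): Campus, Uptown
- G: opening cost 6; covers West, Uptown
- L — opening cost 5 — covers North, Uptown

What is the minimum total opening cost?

Choose U and A: together they cover West, Campus, North, Uptown, Airport — every zone.
Total opening cost: 9 + 9 = 18.

18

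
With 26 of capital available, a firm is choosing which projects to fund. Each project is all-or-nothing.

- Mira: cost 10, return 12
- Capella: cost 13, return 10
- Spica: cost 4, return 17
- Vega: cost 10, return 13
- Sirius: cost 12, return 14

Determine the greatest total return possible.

44

Mira + Spica + Sirius: cost 10 + 4 + 12 = 26 ≤ 26, return 12 + 17 + 14 = 43.
Mira + Spica + Vega: cost 10 + 4 + 10 = 24 ≤ 26, return 12 + 17 + 13 = 42.
Spica + Vega + Sirius: cost 4 + 10 + 12 = 26 ≤ 26, return 17 + 13 + 14 = 44.
Best is Spica, Vega, and Sirius with total return 44.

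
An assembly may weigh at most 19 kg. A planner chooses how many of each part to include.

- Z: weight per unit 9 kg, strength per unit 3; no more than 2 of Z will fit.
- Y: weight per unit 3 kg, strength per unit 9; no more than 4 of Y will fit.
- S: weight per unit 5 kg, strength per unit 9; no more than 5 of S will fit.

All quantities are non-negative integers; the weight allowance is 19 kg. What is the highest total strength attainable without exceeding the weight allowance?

45

Y has the best ratio (9/3); taking only Y gives at most 4×9 = 36 (stopped by the supply cap of 4).
Mixing does better — 3×Y and 2×S: weight 19 ≤ 19, strength 3·9 + 2·9 = 45.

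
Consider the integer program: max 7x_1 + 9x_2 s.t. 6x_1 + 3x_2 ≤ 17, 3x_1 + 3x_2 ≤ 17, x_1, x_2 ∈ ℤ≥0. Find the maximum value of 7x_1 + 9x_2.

Relaxing integrality, the LP optimum is 51.00 at (x_1,x_2) = (0, 5.67), which is not an integer point.
(x_1,x_2)=(0,5) is feasible, giving 45.
(x_1,x_2)=(0,4) is feasible, giving 36.
No feasible integer point exceeds 45.

45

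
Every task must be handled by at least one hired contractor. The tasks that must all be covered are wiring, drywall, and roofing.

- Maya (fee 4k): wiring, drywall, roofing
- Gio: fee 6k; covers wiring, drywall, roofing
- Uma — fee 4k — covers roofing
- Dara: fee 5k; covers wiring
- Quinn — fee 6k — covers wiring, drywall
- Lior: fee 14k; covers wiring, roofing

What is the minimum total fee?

4

This is a weighted set-cover instance.
Maya alone covers wiring, drywall, roofing — every task.
Total fee: 4.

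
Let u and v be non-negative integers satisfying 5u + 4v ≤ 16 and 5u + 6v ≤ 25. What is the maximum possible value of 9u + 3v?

27

Relaxing integrality, the LP optimum is 28.80 at (u,v) = (3.2, 0), which is not an integer point.
(u,v)=(3,0): 5·3+4·0=15≤16, 5·3+6·0=15≤25, objective 27.
(u,v)=(2,1): 5·2+4·1=14≤16, 5·2+6·1=16≤25, objective 21.
No feasible integer point exceeds 27.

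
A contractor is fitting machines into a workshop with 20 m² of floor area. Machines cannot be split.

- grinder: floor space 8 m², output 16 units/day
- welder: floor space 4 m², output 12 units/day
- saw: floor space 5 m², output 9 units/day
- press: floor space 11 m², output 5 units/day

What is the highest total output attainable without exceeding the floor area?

37

grinder + welder + saw: floor space 8 + 4 + 5 = 17 ≤ 20, output 16 + 12 + 9 = 37.
grinder + welder: floor space 8 + 4 = 12 ≤ 20, output 16 + 12 = 28.
Best is grinder, welder, and saw with total output 37.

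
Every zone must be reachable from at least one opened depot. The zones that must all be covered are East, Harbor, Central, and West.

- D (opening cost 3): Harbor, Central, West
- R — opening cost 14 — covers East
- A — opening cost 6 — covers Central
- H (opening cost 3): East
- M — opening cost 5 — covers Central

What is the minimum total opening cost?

Choose D and H: together they cover East, Harbor, Central, West — every zone.
Total opening cost: 3 + 3 = 6.
No cover costs less than 6.

6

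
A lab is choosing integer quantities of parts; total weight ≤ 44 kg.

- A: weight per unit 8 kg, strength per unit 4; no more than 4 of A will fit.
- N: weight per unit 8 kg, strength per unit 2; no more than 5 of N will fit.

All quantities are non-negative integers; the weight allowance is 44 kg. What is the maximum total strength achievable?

18

Take 4×A and 1×N: weight 40 ≤ 44, strength 4·4 + 1·2 = 18.
A has the best ratio (4/8) and is taken to its limit of 4; remaining capacity is filled optimally with the others.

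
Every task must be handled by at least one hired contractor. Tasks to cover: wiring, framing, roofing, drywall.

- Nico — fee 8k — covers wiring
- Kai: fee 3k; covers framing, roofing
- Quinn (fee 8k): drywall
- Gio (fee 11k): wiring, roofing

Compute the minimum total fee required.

This is an integer covering problem.
Choose Nico, Kai, and Quinn: together they cover wiring, framing, roofing, drywall — every task.
Total fee: 8 + 3 + 8 = 19.
No cover costs less than 19.

19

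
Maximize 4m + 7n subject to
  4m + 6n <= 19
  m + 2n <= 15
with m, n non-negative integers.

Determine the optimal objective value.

The continuous relaxation peaks at (0, 3.17) with value 22.17; rounding to a feasible lattice point costs some objective.
(m,n)=(0,3): 4·0+6·3=18≤19, 1·0+2·3=6≤15, objective 21.
(m,n)=(1,2): 4·1+6·2=16≤19, 1·1+2·2=5≤15, objective 18.
(m,n)=(0,2): 4·0+6·2=12≤19, 1·0+2·2=4≤15, objective 14.
The best lattice point is (0,3), giving 21.

21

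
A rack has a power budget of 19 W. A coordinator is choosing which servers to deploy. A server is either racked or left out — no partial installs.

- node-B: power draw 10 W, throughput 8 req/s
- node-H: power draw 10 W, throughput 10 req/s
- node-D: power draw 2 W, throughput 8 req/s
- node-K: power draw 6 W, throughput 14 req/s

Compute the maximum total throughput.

Treat it as a binary knapsack problem.
node-H + node-D + node-K: power draw 10 + 2 + 6 = 18 ≤ 19, throughput 10 + 8 + 14 = 32.
node-H + node-K: power draw 10 + 6 = 16 ≤ 19, throughput 10 + 14 = 24.
node-B + node-D + node-K: power draw 10 + 2 + 6 = 18 ≤ 19, throughput 8 + 8 + 14 = 30.
Best is node-H, node-D, and node-K with total throughput 32.

32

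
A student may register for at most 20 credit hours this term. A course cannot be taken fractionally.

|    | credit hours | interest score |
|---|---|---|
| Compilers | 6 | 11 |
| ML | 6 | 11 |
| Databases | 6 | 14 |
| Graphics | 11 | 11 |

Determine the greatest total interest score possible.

36

Take Compilers, ML, and Databases: credit hours 6 + 6 + 6 = 18 ≤ 20, interest score 11 + 11 + 14 = 36.
No other feasible combination does better.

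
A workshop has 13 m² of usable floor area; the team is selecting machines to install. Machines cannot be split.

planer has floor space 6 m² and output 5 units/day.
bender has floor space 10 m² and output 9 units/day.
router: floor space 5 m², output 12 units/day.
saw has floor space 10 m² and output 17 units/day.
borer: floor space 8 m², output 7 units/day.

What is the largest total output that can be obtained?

19

Treat it as a binary knapsack problem.
saw: floor space 10 ≤ 13, output 17.
router + borer: floor space 5 + 8 = 13 ≤ 13, output 12 + 7 = 19.
Best is router and borer with total output 19.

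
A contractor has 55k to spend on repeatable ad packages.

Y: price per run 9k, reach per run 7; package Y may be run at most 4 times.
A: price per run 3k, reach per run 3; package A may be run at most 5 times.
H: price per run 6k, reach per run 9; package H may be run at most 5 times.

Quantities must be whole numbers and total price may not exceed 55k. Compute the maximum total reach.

67

H has the best ratio (9/6); taking only H gives at most 5×9 = 45 (stopped by the supply cap of 5).
Mixing does better — 1×Y, 5×A, and 5×H: price 54 ≤ 55, reach 1·7 + 5·3 + 5·9 = 67.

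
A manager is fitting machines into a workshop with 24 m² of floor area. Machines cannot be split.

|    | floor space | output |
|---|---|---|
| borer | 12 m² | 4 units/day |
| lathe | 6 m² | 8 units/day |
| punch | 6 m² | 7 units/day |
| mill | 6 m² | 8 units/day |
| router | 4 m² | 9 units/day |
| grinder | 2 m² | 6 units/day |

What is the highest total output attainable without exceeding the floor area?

38

This is a 0-1 knapsack instance.
lathe + punch + mill + router: floor space 6 + 6 + 6 + 4 = 22 ≤ 24, output 8 + 7 + 8 + 9 = 32.
lathe + punch + mill + router + grinder: floor space 6 + 6 + 6 + 4 + 2 = 24 ≤ 24, output 8 + 7 + 8 + 9 + 6 = 38.
Best is lathe, punch, mill, router, and grinder with total output 38.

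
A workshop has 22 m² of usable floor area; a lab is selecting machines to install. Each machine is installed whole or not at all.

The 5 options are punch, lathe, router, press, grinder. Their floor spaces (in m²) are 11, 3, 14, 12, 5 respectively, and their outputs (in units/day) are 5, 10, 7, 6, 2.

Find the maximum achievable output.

19

Treat it as a binary knapsack problem.
Allowing fractional choices, the relaxed optimum would be about 19.5, but machines are indivisible.
lathe + router + grinder: floor space 3 + 14 + 5 = 22 ≤ 22, output 10 + 7 + 2 = 19.
lathe + router: floor space 3 + 14 = 17 ≤ 22, output 10 + 7 = 17.
lathe + press + grinder: floor space 3 + 12 + 5 = 20 ≤ 22, output 10 + 6 + 2 = 18.
Best is lathe, router, and grinder with total output 19.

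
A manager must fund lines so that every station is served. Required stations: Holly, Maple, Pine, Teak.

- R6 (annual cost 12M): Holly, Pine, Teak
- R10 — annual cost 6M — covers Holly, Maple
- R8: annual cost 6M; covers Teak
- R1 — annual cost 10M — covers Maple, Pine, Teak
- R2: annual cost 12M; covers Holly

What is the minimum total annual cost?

16

Choose R10 and R1: together they cover Holly, Maple, Pine, Teak — every station.
Total annual cost: 6 + 10 = 16.
No cover costs less than 16.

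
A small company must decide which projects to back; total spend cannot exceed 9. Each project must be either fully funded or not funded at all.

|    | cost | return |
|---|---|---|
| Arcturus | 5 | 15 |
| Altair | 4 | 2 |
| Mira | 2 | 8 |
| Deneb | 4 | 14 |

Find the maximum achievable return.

29

Arcturus + Mira: cost 5 + 2 = 7 ≤ 9, return 15 + 8 = 23.
Arcturus + Deneb: cost 5 + 4 = 9 ≤ 9, return 15 + 14 = 29.
Best is Arcturus and Deneb with total return 29.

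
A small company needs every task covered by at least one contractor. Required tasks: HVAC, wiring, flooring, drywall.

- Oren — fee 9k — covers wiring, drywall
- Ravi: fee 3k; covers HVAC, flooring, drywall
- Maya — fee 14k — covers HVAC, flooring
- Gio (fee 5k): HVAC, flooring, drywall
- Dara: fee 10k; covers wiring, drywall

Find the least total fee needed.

This is an integer covering problem.
Choose Oren and Ravi: together they cover HVAC, wiring, flooring, drywall — every task.
Total fee: 9 + 3 = 12.

12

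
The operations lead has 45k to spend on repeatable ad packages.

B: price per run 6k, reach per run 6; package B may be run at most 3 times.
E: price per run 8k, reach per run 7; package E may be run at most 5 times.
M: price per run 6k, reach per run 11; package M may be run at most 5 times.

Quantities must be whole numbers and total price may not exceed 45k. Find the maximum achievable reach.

Take 1×B, 1×E, and 5×M: price 44 ≤ 45, reach 1·6 + 1·7 + 5·11 = 68.
M has the best ratio (11/6) and is taken to its limit of 5; remaining capacity is filled optimally with the others.

68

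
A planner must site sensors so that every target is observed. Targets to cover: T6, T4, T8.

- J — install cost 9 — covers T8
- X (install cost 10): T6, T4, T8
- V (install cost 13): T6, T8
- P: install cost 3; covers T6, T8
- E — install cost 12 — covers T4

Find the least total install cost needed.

10

This is a weighted set-cover instance.
The greedy cost-per-new-target heuristic would pick P and X for 13, but a cheaper cover exists.
X alone covers T6, T4, T8 — every target.
Total install cost: 10.
No cover costs less than 10.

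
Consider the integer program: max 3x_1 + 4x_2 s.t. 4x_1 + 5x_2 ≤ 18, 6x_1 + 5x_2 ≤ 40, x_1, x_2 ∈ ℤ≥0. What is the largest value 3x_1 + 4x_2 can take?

Relaxing integrality, the LP optimum is 14.40 at (x_1,x_2) = (0, 3.6), which is not an integer point.
(x_1,x_2)=(2,2): 4·2+5·2=18≤18, 6·2+5·2=22≤40, objective 14.
(x_1,x_2)=(3,1): 4·3+5·1=17≤18, 6·3+5·1=23≤40, objective 13.
No feasible integer point exceeds 14.

14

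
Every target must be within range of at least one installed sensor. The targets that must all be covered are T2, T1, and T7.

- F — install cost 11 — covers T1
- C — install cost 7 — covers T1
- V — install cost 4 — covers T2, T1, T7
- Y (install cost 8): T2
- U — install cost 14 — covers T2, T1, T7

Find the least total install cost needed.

This is an integer covering problem.
V alone covers T2, T1, T7 — every target.
Total install cost: 4.
No cover costs less than 4.

4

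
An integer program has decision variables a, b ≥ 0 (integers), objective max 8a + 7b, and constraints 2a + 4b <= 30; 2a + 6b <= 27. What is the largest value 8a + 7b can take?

104

The continuous relaxation peaks at (13.5, 0) with value 108.00; rounding to a feasible lattice point costs some objective.
(a,b)=(13,0): 2·13+4·0=26≤30, 2·13+6·0=26≤27, objective 104.
(a,b)=(12,0): 2·12+4·0=24≤30, 2·12+6·0=24≤27, objective 96.
The best lattice point is (13,0), giving 104.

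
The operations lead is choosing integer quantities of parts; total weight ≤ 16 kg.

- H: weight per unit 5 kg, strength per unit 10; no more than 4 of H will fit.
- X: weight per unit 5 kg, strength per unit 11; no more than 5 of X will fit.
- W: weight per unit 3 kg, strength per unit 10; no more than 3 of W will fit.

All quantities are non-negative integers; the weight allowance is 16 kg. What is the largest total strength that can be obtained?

42

Take 2×X and 2×W: weight 16 ≤ 16, strength 2·11 + 2·10 = 42.
No other integer combination yields more.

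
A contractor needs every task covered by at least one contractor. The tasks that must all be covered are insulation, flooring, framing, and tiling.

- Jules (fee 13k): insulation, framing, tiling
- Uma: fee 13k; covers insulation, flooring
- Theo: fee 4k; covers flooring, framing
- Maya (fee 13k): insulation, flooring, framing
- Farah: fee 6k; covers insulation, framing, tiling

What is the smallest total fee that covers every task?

This is an integer covering problem.
Choose Theo and Farah: together they cover insulation, flooring, framing, tiling — every task.
Total fee: 4 + 6 = 10.

10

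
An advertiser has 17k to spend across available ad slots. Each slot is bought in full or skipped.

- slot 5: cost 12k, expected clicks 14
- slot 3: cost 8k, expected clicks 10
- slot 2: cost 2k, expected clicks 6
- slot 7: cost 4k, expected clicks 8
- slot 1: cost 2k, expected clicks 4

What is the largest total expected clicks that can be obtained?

slot 3 + slot 2 + slot 7 + slot 1: cost 8 + 2 + 4 + 2 = 16 ≤ 17, expected clicks 10 + 6 + 8 + 4 = 28.
slot 3 + slot 2 + slot 7: cost 8 + 2 + 4 = 14 ≤ 17, expected clicks 10 + 6 + 8 = 24.
Best is slot 3, slot 2, slot 7, and slot 1 with total expected clicks 28.

28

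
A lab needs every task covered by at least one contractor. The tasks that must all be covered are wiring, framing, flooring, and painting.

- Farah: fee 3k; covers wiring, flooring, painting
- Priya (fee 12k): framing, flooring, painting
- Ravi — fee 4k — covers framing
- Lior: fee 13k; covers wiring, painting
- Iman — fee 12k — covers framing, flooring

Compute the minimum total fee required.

This is an integer covering problem.
Choose Farah and Ravi: together they cover wiring, framing, flooring, painting — every task.
Total fee: 3 + 4 = 7.
No cover costs less than 7.

7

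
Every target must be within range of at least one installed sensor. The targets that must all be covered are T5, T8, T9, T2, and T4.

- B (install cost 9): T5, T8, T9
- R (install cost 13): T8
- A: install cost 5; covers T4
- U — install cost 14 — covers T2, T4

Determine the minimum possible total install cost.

This is a weighted set-cover instance.
Choose B and U: together they cover T5, T8, T9, T2, T4 — every target.
Total install cost: 9 + 14 = 23.

23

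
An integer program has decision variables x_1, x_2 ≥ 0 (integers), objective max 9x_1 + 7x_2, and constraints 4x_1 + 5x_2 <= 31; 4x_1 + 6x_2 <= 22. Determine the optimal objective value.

45

Relaxing integrality, the LP optimum is 49.50 at (x_1,x_2) = (5.5, 0), which is not an integer point.
(x_1,x_2)=(5,0): 4·5+5·0=20≤31, 4·5+6·0=20≤22, objective 45.
(x_1,x_2)=(4,1): 4·4+5·1=21≤31, 4·4+6·1=22≤22, objective 43.
(x_1,x_2)=(4,0): 4·4+5·0=16≤31, 4·4+6·0=16≤22, objective 36.
No feasible integer point exceeds 45.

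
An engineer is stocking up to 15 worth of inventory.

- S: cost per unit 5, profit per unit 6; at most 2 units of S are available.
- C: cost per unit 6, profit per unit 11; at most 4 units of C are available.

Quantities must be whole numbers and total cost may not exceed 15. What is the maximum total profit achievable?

This is a bounded integer knapsack.
Take 2×C: cost 12 ≤ 15, profit 2·11 = 22.
No other integer combination yields more.

22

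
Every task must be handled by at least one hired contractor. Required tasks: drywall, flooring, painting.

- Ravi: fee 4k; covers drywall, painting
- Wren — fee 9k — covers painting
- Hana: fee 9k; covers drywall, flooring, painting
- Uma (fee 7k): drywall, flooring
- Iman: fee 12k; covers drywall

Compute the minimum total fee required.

9

This is an integer covering problem.
The greedy cost-per-new-task heuristic would pick Ravi and Uma for 11, but a cheaper cover exists.
Hana alone covers drywall, flooring, painting — every task.
Total fee: 9.
No cover costs less than 9.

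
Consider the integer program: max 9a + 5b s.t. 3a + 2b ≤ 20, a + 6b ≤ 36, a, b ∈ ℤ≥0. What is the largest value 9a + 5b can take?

59

Relaxing integrality, the LP optimum is 60.00 at (a,b) = (6.67, 0), which is not an integer point.
(a,b)=(6,1): 3·6+2·1=20≤20, 1·6+6·1=12≤36, objective 59.
(a,b)=(5,2): 3·5+2·2=19≤20, 1·5+6·2=17≤36, objective 55.
(a,b)=(6,0): 3·6+2·0=18≤20, 1·6+6·0=6≤36, objective 54.
(a,b)=(5,1): 3·5+2·1=17≤20, 1·5+6·1=11≤36, objective 50.
The best lattice point is (6,1), giving 59.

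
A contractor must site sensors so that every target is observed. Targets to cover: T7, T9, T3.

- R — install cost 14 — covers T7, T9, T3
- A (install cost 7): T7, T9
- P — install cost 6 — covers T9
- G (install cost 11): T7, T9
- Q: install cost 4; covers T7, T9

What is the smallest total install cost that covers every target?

14

This is a weighted set-cover instance.
The greedy cost-per-new-target heuristic would pick Q and R for 18, but a cheaper cover exists.
R alone covers T7, T9, T3 — every target.
Total install cost: 14.
No cover costs less than 14.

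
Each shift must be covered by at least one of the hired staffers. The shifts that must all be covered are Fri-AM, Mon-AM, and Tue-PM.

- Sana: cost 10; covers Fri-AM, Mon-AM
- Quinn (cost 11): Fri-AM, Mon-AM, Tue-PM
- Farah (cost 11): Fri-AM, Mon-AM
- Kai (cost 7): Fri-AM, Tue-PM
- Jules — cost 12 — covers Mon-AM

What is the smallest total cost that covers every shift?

11

The greedy cost-per-new-shift heuristic would pick Kai and Sana for 17, but a cheaper cover exists.
Quinn alone covers Fri-AM, Mon-AM, Tue-PM — every shift.
Total cost: 11.
No cover costs less than 11.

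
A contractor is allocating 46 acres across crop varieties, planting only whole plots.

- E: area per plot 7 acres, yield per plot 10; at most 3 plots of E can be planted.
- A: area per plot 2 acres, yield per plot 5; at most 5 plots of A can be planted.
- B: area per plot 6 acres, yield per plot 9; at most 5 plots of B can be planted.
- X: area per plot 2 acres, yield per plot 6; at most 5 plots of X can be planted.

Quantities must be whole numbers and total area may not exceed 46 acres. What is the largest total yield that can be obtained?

93

This is a bounded integer knapsack.
Take 2×E, 5×A, 2×B, and 5×X: area 46 ≤ 46, yield 2·10 + 5·5 + 2·9 + 5·6 = 93.
X has the best ratio (6/2) and is taken to its limit of 5; remaining capacity is filled optimally with the others.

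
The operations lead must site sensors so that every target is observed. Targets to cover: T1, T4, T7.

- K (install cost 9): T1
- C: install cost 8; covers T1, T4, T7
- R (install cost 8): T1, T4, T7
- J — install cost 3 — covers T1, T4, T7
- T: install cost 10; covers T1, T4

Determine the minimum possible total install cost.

3

J alone covers T1, T4, T7 — every target.
Total install cost: 3.
No cover costs less than 3.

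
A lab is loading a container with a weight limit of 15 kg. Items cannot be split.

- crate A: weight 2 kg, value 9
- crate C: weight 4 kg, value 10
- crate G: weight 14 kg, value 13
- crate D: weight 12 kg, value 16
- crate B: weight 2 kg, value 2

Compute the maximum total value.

25

Allowing fractional choices, the relaxed optimum would be about 31.0, but items are indivisible.
crate A + crate C: weight 2 + 4 = 6 ≤ 15, value 9 + 10 = 19.
crate A + crate C + crate B: weight 2 + 4 + 2 = 8 ≤ 15, value 9 + 10 + 2 = 21.
crate A + crate D: weight 2 + 12 = 14 ≤ 15, value 9 + 16 = 25.
Best is crate A and crate D with total value 25.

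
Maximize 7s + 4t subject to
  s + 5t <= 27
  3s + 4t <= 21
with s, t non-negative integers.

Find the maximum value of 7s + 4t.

(s,t)=(7,0): 1·7+5·0=7≤27, 3·7+4·0=21≤21, objective 49.
(s,t)=(6,0): 1·6+5·0=6≤27, 3·6+4·0=18≤21, objective 42.
Maximum is 49 at (s,t)=(7,0).

49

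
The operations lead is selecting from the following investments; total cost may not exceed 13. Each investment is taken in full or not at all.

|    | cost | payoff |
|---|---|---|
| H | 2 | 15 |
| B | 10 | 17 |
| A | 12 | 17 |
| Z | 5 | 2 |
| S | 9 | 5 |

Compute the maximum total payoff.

Allowing fractional choices, the relaxed optimum would be about 33.4, but investments are indivisible.
H + Z: cost 2 + 5 = 7 ≤ 13, payoff 15 + 2 = 17.
H + B: cost 2 + 10 = 12 ≤ 13, payoff 15 + 17 = 32.
H + S: cost 2 + 9 = 11 ≤ 13, payoff 15 + 5 = 20.
Best is H and B with total payoff 32.

32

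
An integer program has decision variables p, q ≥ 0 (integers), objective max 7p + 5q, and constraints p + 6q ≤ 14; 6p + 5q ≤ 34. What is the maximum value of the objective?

35

The continuous relaxation peaks at (5.67, 0) with value 39.67; rounding to a feasible lattice point costs some objective.
(p,q)=(5,0) is feasible, giving 35.
(p,q)=(4,1) is feasible, giving 33.
(p,q)=(4,0) is feasible, giving 28.
Maximum is 35 at (p,q)=(5,0).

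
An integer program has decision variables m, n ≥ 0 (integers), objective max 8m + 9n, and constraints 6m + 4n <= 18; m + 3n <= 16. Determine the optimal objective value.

36

Relaxing integrality, the LP optimum is 40.50 at (m,n) = (0, 4.5), which is not an integer point.
(m,n)=(0,4): 6·0+4·4=16≤18, 1·0+3·4=12≤16, objective 36.
(m,n)=(1,3): 6·1+4·3=18≤18, 1·1+3·3=10≤16, objective 35.
(m,n)=(0,3): 6·0+4·3=12≤18, 1·0+3·3=9≤16, objective 27.
No feasible integer point exceeds 36.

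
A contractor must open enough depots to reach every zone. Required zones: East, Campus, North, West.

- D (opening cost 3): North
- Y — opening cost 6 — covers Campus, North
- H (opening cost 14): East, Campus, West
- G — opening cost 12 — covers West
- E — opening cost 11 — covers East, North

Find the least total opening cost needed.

17

Choose D and H: together they cover East, Campus, North, West — every zone.
Total opening cost: 3 + 14 = 17.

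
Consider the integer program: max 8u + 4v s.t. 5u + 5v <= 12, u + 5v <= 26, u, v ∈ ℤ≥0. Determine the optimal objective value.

(u,v)=(2,0): 5·2+5·0=10≤12, 1·2+5·0=2≤26, objective 16.
(u,v)=(1,1): 5·1+5·1=10≤12, 1·1+5·1=6≤26, objective 12.
Maximum is 16 at (u,v)=(2,0).

16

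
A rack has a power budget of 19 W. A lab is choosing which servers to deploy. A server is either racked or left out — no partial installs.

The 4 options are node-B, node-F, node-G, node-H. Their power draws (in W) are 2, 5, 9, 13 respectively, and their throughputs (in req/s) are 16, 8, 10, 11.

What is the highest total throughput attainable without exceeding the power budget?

Allowing fractional choices, the relaxed optimum would be about 36.5, but servers are indivisible.
node-B + node-F + node-G: power draw 2 + 5 + 9 = 16 ≤ 19, throughput 16 + 8 + 10 = 34.
node-B + node-H: power draw 2 + 13 = 15 ≤ 19, throughput 16 + 11 = 27.
Best is node-B, node-F, and node-G with total throughput 34.

34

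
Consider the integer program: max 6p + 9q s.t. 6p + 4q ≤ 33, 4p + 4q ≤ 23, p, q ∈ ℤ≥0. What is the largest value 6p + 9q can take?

(p,q)=(0,5) is feasible, giving 45.
(p,q)=(1,4) is feasible, giving 42.
(p,q)=(0,4) is feasible, giving 36.
No feasible integer point exceeds 45.

45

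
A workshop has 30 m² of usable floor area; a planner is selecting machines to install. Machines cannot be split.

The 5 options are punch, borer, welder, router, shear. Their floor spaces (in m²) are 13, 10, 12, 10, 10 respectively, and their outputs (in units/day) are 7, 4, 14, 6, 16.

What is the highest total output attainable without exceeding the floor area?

Treat it as a binary knapsack problem.
Allowing fractional choices, the relaxed optimum would be about 34.8, but machines are indivisible.
punch + shear: floor space 13 + 10 = 23 ≤ 30, output 7 + 16 = 23.
borer + router + shear: floor space 10 + 10 + 10 = 30 ≤ 30, output 4 + 6 + 16 = 26.
welder + shear: floor space 12 + 10 = 22 ≤ 30, output 14 + 16 = 30.
Best is welder and shear with total output 30.

30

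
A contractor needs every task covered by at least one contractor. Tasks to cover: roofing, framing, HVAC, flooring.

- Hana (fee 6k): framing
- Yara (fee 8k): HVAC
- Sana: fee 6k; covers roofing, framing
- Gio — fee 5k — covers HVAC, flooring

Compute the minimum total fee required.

This is an integer covering problem.
Choose Sana and Gio: together they cover roofing, framing, HVAC, flooring — every task.
Total fee: 6 + 5 = 11.

11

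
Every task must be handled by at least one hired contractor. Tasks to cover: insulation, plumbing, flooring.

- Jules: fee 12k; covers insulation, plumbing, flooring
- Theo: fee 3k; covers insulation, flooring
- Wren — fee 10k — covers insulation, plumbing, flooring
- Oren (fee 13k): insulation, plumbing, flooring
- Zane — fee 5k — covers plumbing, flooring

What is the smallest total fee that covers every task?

8

This is an integer covering problem.
Choose Theo and Zane: together they cover insulation, plumbing, flooring — every task.
Total fee: 3 + 5 = 8.
No cover costs less than 8.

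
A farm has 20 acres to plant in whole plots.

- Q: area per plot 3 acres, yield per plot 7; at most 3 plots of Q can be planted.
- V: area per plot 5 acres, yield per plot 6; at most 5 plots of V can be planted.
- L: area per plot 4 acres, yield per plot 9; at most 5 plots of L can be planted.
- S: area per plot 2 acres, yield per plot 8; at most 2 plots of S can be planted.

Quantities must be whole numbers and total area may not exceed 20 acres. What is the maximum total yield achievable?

This is a bounded integer knapsack.
1×Q, 3×L, and 2×S: area 19 ≤ 20, yield 1·7 + 3·9 + 2·8 = 50.
4×L and 2×S: area 20 ≤ 20, yield 4·9 + 2·8 = 52.
Best is 52.

52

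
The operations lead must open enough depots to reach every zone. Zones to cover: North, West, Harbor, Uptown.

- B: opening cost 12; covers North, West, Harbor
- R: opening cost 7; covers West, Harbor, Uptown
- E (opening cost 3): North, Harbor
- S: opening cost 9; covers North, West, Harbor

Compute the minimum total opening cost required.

10

Choose R and E: together they cover North, West, Harbor, Uptown — every zone.
Total opening cost: 7 + 3 = 10.
No cover costs less than 10.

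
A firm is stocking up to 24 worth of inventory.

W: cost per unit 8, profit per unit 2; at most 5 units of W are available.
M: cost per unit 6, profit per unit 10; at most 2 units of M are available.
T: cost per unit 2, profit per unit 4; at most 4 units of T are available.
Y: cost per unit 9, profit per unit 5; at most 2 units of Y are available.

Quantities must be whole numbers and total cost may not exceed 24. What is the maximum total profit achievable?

36

T has the best ratio (4/2); taking only T gives at most 4×4 = 16 (stopped by the supply cap of 4).
Mixing does better — 2×M and 4×T: cost 20 ≤ 24, profit 2·10 + 4·4 = 36.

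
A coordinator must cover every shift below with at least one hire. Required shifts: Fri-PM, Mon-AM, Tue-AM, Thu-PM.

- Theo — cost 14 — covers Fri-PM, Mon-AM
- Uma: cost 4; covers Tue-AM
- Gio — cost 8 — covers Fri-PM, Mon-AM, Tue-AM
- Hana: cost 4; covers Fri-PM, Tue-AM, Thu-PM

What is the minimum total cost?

12

This is a weighted set-cover instance.
Choose Gio and Hana: together they cover Fri-PM, Mon-AM, Tue-AM, Thu-PM — every shift.
Total cost: 8 + 4 = 12.
No cover costs less than 12.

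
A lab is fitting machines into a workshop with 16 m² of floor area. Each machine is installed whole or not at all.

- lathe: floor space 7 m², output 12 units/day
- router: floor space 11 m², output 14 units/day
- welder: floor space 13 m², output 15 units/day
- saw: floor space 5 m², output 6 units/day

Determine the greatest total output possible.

This is a 0-1 knapsack instance.
Allowing fractional choices, the relaxed optimum would be about 23.5, but machines are indivisible.
lathe + saw: floor space 7 + 5 = 12 ≤ 16, output 12 + 6 = 18.
router + saw: floor space 11 + 5 = 16 ≤ 16, output 14 + 6 = 20.
welder: floor space 13 ≤ 16, output 15.
Best is router and saw with total output 20.

20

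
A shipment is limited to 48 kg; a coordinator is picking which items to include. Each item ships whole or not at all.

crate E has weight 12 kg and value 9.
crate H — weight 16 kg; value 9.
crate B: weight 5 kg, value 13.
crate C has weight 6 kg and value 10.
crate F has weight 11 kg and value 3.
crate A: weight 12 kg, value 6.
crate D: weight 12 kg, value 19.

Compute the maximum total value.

Treat it as a binary knapsack problem.
Take crate E, crate B, crate C, crate A, and crate D: weight 12 + 5 + 6 + 12 + 12 = 47 ≤ 48, value 9 + 13 + 10 + 6 + 19 = 57.
No other feasible combination does better.

57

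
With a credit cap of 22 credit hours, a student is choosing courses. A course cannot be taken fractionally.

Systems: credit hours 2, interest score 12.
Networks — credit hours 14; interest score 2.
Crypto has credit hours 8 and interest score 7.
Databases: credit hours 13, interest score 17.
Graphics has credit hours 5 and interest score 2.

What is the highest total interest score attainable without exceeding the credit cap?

31

Take Systems, Databases, and Graphics: credit hours 2 + 13 + 5 = 20 ≤ 22, interest score 12 + 17 + 2 = 31.
No other feasible combination does better.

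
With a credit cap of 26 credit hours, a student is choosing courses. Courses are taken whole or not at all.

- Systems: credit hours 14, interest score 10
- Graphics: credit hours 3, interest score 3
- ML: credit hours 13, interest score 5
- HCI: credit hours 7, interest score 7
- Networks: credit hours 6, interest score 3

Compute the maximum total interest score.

20

Treat it as a binary knapsack problem.
Allowing fractional choices, the relaxed optimum would be about 21.0, but courses are indivisible.
Systems + Graphics + HCI: credit hours 14 + 3 + 7 = 24 ≤ 26, interest score 10 + 3 + 7 = 20.
Systems + HCI: credit hours 14 + 7 = 21 ≤ 26, interest score 10 + 7 = 17.
Best is Systems, Graphics, and HCI with total interest score 20.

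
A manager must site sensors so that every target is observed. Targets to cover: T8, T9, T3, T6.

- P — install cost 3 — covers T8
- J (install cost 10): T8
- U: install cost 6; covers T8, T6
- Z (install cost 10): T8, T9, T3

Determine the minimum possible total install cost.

16

Choose U and Z: together they cover T8, T9, T3, T6 — every target.
Total install cost: 6 + 10 = 16.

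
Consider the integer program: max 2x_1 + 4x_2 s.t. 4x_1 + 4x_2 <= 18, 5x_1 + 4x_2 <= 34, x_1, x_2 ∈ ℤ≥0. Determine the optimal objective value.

16

Relaxing integrality, the LP optimum is 18.00 at (x_1,x_2) = (0, 4.5), which is not an integer point.
(x_1,x_2)=(0,4): 4·0+4·4=16≤18, 5·0+4·4=16≤34, objective 16.
(x_1,x_2)=(1,3): 4·1+4·3=16≤18, 5·1+4·3=17≤34, objective 14.
(x_1,x_2)=(0,3): 4·0+4·3=12≤18, 5·0+4·3=12≤34, objective 12.
The best lattice point is (0,4), giving 16.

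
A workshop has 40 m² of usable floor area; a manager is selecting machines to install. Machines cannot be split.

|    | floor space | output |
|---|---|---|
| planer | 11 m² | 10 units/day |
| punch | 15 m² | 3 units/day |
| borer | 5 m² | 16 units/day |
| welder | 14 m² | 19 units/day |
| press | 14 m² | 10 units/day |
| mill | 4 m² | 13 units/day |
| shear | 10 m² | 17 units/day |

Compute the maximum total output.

65

This is an integer program with binary decision variables.
Take borer, welder, mill, and shear: floor space 5 + 14 + 4 + 10 = 33 ≤ 40, output 16 + 19 + 13 + 17 = 65.
No other feasible combination does better.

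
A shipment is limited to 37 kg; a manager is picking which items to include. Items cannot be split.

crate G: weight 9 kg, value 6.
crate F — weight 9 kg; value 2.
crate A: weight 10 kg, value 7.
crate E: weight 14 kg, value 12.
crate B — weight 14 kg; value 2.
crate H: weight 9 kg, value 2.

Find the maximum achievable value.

25

Treat it as a binary knapsack problem.
Allowing fractional choices, the relaxed optimum would be about 25.9, but items are indivisible.
crate F + crate A + crate E: weight 9 + 10 + 14 = 33 ≤ 37, value 2 + 7 + 12 = 21.
crate G + crate A + crate E: weight 9 + 10 + 14 = 33 ≤ 37, value 6 + 7 + 12 = 25.
Best is crate G, crate A, and crate E with total value 25.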